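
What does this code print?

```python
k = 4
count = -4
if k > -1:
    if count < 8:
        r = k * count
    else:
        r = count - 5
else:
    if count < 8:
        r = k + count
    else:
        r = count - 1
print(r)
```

k=4, count=-4
k > -1 is True; count < 8 is True
→ r = k * count = -16

-16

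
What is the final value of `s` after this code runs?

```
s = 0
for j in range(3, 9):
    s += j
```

33

j=3: s = 0+3 = 3
j=4: s = 3+4 = 7
j=5: s = 7+5 = 12
j=6: s = 12+6 = 18
j=7: s = 18+7 = 25
j=8: s = 25+8 = 33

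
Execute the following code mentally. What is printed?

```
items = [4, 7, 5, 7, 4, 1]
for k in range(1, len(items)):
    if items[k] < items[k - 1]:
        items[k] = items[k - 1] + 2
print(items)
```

[4, 7, 9, 11, 13, 15]

k=1: 7>=4, unchanged → [4, 7, 5, 7, 4, 1]
k=2: 5<7, items[2] = 7+2 = 9 → [4, 7, 9, 7, 4, 1]
k=3: 7<9, items[3] = 9+2 = 11 → [4, 7, 9, 11, 4, 1]
k=4: 4<11, items[4] = 11+2 = 13 → [4, 7, 9, 11, 13, 1]
k=5: 1<13, items[5] = 13+2 = 15 → [4, 7, 9, 11, 13, 15]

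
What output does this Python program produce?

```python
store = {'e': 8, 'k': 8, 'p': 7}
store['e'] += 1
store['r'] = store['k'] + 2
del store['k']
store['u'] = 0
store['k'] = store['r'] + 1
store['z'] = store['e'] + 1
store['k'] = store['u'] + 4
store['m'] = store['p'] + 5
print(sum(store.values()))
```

store['e'] = 8+1 = 9 → {'e': 9, 'k': 8, 'p': 7}
store['r'] = store['k']+2 = 10 → {'e': 9, 'k': 8, 'p': 7, 'r': 10}
del 'k' → {'e': 9, 'p': 7, 'r': 10}
store['u'] = 0 → {'e': 9, 'p': 7, 'r': 10, 'u': 0}
store['k'] = store['r']+1 = 11 → {'e': 9, 'p': 7, 'r': 10, 'u': 0, 'k': 11}
store['z'] = store['e']+1 = 10 → {'e': 9, 'p': 7, 'r': 10, 'u': 0, 'k': 11, 'z': 10}
store['k'] = store['u']+4 = 4 → {'e': 9, 'p': 7, 'r': 10, 'u': 0, 'k': 4, 'z': 10}
store['m'] = store['p']+5 = 12 → {'e': 9, 'p': 7, 'r': 10, 'u': 0, 'k': 4, 'z': 10, 'm': 12}
sum of values = 52

52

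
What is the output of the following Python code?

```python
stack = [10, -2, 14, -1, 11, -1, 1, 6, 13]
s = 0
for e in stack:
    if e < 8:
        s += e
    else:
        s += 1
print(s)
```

e=10: not <8, s = 0+1 = 1
e=-2: <8, s = 1+(-2) = -1
e=14: not <8, s = (-1)+1 = 0
e=-1: <8, s = 0+(-1) = -1
e=11: not <8, s = (-1)+1 = 0
e=-1: <8, s = 0+(-1) = -1
e=1: <8, s = (-1)+1 = 0
e=6: <8, s = 0+6 = 6
e=13: not <8, s = 6+1 = 7

7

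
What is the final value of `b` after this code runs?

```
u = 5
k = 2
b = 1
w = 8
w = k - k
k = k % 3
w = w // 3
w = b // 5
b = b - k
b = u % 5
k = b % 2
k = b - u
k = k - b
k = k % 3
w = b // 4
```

w = 2-2 = 0
k = 2%3 = 2
w = 0//3 = 0
w = 1//5 = 0
b = 1-2 = -1
b = 5%5 = 0
k = 0%2 = 0
k = 0-5 = -5
k = (-5)-0 = -5
k = (-5)%3 = 1
w = 0//4 = 0

0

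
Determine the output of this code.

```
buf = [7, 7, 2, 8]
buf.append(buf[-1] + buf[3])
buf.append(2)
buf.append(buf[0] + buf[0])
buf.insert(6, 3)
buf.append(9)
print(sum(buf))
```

68

append buf[-1]+buf[3] = 8+8 = 16 → [7, 7, 2, 8, 16]
append 2 → [7, 7, 2, 8, 16, 2]
append buf[0]+buf[0] = 7+7 = 14 → [7, 7, 2, 8, 16, 2, 14]
insert 3 at 6 → [7, 7, 2, 8, 16, 2, 3, 14]
append 9 → [7, 7, 2, 8, 16, 2, 3, 14, 9]
sum = 68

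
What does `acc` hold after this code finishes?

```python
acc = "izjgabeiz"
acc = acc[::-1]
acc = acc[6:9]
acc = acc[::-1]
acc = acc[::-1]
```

'jzi'

reverse → 'ziebagjzi'
slice [6:9] → 'jzi'
reverse → 'izj'
reverse → 'jzi'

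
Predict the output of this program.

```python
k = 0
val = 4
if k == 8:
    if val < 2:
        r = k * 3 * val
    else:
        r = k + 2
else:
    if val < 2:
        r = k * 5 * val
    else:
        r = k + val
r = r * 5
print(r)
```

k=0, val=4
k == 8 is False; val < 2 is False
→ r = k + val = 4
r = 4*5 = 20

20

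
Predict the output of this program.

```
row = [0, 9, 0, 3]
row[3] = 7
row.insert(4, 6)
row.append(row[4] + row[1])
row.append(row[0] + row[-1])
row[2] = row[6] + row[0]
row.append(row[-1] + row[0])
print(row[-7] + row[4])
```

15

row[3] = 7 → [0, 9, 0, 7]
insert 6 at 4 → [0, 9, 0, 7, 6]
append row[4]+row[1] = 6+9 = 15 → [0, 9, 0, 7, 6, 15]
append row[0]+row[-1] = 0+15 = 15 → [0, 9, 0, 7, 6, 15, 15]
row[2] = row[6]+row[0] = 15+0 = 15 → [0, 9, 15, 7, 6, 15, 15]
append row[-1]+row[0] = 15+0 = 15 → [0, 9, 15, 7, 6, 15, 15, 15]
row[-7]+row[4] = 9+6 = 15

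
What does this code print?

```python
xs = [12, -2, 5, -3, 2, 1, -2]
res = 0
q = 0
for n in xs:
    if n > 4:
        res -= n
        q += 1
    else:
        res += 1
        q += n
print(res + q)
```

n=12: >4, res = 0-12 = -12; q=1
n=-2: not >4, res = (-12)+1 = -11; q=-1
n=5: >4, res = (-11)-5 = -16; q=0
n=-3: not >4, res = (-16)+1 = -15; q=-3
n=2: not >4, res = (-15)+1 = -14; q=-1
n=1: not >4, res = (-14)+1 = -13; q=0
n=-2: not >4, res = (-13)+1 = -12; q=-2
res+q = (-12)+(-2) = -14

-14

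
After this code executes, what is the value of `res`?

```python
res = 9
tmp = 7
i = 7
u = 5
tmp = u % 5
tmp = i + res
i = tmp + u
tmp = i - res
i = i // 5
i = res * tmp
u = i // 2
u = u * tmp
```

tmp = 5%5 = 0
tmp = 7+9 = 16
i = 16+5 = 21
tmp = 21-9 = 12
i = 21//5 = 4
i = 9*12 = 108
u = 108//2 = 54
u = 54*12 = 648

9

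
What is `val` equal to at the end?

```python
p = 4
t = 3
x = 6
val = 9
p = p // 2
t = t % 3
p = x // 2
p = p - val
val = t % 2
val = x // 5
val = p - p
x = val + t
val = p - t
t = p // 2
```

-6

p = 4//2 = 2
t = 3%3 = 0
p = 6//2 = 3
p = 3-9 = -6
val = 0%2 = 0
val = 6//5 = 1
val = (-6)-(-6) = 0
x = 0+0 = 0
val = (-6)-0 = -6
t = (-6)//2 = -3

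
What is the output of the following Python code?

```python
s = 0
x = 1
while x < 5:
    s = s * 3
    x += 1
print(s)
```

0

x=1: s = 0*3 = 0
x=2: s = 0*3 = 0
x=3: s = 0*3 = 0
x=4: s = 0*3 = 0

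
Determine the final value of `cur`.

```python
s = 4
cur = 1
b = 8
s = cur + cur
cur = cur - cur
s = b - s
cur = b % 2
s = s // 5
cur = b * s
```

s = 1+1 = 2
cur = 1-1 = 0
s = 8-2 = 6
cur = 8%2 = 0
s = 6//5 = 1
cur = 8*1 = 8

8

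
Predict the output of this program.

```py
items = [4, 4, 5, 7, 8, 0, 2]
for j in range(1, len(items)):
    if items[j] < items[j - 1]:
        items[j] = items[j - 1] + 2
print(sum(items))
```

50

j=1: 4>=4, unchanged → [4, 4, 5, 7, 8, 0, 2]
j=2: 5>=4, unchanged → [4, 4, 5, 7, 8, 0, 2]
j=3: 7>=5, unchanged → [4, 4, 5, 7, 8, 0, 2]
j=4: 8>=7, unchanged → [4, 4, 5, 7, 8, 0, 2]
j=5: 0<8, items[5] = 8+2 = 10 → [4, 4, 5, 7, 8, 10, 2]
j=6: 2<10, items[6] = 10+2 = 12 → [4, 4, 5, 7, 8, 10, 12]
sum = 50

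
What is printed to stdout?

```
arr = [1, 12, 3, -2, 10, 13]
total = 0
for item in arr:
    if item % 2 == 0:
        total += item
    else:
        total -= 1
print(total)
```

17

item=1: not even, total = 0-1 = -1
item=12: even, total = (-1)+12 = 11
item=3: not even, total = 11-1 = 10
item=-2: even, total = 10+(-2) = 8
item=10: even, total = 8+10 = 18
item=13: not even, total = 18-1 = 17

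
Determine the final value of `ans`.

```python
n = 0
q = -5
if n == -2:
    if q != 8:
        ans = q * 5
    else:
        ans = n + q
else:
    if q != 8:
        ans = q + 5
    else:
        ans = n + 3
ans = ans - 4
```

-4

n=0, q=-5
n == -2 is False; q != 8 is True
→ ans = q + 5 = 0
ans = 0-4 = -4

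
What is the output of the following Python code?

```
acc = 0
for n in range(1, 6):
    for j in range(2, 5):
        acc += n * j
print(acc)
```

n=1,j=2: acc = 0+2 = 2
n=1,j=3: acc = 2+3 = 5
n=1,j=4: acc = 5+4 = 9
n=2,j=2: acc = 9+4 = 13
n=2,j=3: acc = 13+6 = 19
n=2,j=4: acc = 19+8 = 27
n=3,j=2: acc = 27+6 = 33
n=3,j=3: acc = 33+9 = 42
n=3,j=4: acc = 42+12 = 54
n=4,j=2: acc = 54+8 = 62
n=4,j=3: acc = 62+12 = 74
n=4,j=4: acc = 74+16 = 90
n=5,j=2: acc = 90+10 = 100
n=5,j=3: acc = 100+15 = 115
n=5,j=4: acc = 115+20 = 135

135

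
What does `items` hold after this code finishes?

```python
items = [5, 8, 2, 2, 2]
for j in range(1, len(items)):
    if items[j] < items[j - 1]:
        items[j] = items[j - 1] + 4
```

[5, 8, 12, 16, 20]

j=1: 8>=5, unchanged → [5, 8, 2, 2, 2]
j=2: 2<8, items[2] = 8+4 = 12 → [5, 8, 12, 2, 2]
j=3: 2<12, items[3] = 12+4 = 16 → [5, 8, 12, 16, 2]
j=4: 2<16, items[4] = 16+4 = 20 → [5, 8, 12, 16, 20]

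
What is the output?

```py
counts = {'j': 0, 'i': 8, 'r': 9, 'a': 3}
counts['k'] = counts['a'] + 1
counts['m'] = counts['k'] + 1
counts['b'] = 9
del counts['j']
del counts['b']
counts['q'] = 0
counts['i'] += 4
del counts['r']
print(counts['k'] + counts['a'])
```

counts['k'] = counts['a']+1 = 4 → {'j': 0, 'i': 8, 'r': 9, 'a': 3, 'k': 4}
counts['m'] = counts['k']+1 = 5 → {'j': 0, 'i': 8, 'r': 9, 'a': 3, 'k': 4, 'm': 5}
counts['b'] = 9 → {'j': 0, 'i': 8, 'r': 9, 'a': 3, 'k': 4, 'm': 5, 'b': 9}
del 'j' → {'i': 8, 'r': 9, 'a': 3, 'k': 4, 'm': 5, 'b': 9}
del 'b' → {'i': 8, 'r': 9, 'a': 3, 'k': 4, 'm': 5}
counts['q'] = 0 → {'i': 8, 'r': 9, 'a': 3, 'k': 4, 'm': 5, 'q': 0}
counts['i'] = 8+4 = 12 → {'i': 12, 'r': 9, 'a': 3, 'k': 4, 'm': 5, 'q': 0}
del 'r' → {'i': 12, 'a': 3, 'k': 4, 'm': 5, 'q': 0}
counts['k']+counts['a'] = 4+3 = 7

7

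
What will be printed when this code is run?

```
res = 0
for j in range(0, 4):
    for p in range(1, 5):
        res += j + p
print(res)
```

64

j=0,p=1: res = 0+1 = 1
j=0,p=2: res = 1+2 = 3
j=0,p=3: res = 3+3 = 6
j=0,p=4: res = 6+4 = 10
j=1,p=1: res = 10+2 = 12
j=1,p=2: res = 12+3 = 15
j=1,p=3: res = 15+4 = 19
j=1,p=4: res = 19+5 = 24
j=2,p=1: res = 24+3 = 27
j=2,p=2: res = 27+4 = 31
j=2,p=3: res = 31+5 = 36
j=2,p=4: res = 36+6 = 42
j=3,p=1: res = 42+4 = 46
j=3,p=2: res = 46+5 = 51
j=3,p=3: res = 51+6 = 57
j=3,p=4: res = 57+7 = 64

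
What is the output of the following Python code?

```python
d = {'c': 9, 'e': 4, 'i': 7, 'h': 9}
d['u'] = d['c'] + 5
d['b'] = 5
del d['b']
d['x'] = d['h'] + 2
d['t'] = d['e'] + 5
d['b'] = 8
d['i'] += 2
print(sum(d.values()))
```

73

d['u'] = d['c']+5 = 14 → {'c': 9, 'e': 4, 'i': 7, 'h': 9, 'u': 14}
d['b'] = 5 → {'c': 9, 'e': 4, 'i': 7, 'h': 9, 'u': 14, 'b': 5}
del 'b' → {'c': 9, 'e': 4, 'i': 7, 'h': 9, 'u': 14}
d['x'] = d['h']+2 = 11 → {'c': 9, 'e': 4, 'i': 7, 'h': 9, 'u': 14, 'x': 11}
d['t'] = d['e']+5 = 9 → {'c': 9, 'e': 4, 'i': 7, 'h': 9, 'u': 14, 'x': 11, 't': 9}
d['b'] = 8 → {'c': 9, 'e': 4, 'i': 7, 'h': 9, 'u': 14, 'x': 11, 't': 9, 'b': 8}
d['i'] = 7+2 = 9 → {'c': 9, 'e': 4, 'i': 9, 'h': 9, 'u': 14, 'x': 11, 't': 9, 'b': 8}
sum of values = 73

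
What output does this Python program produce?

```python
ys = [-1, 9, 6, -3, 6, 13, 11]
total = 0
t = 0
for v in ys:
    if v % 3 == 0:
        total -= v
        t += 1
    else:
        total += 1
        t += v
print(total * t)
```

v=-1: not %3==0, total = 0+1 = 1; t=-1
v=9: %3==0, total = 1-9 = -8; t=0
v=6: %3==0, total = (-8)-6 = -14; t=1
v=-3: %3==0, total = (-14)-(-3) = -11; t=2
v=6: %3==0, total = (-11)-6 = -17; t=3
v=13: not %3==0, total = (-17)+1 = -16; t=16
v=11: not %3==0, total = (-16)+1 = -15; t=27
total*t = (-15)*27 = -405

-405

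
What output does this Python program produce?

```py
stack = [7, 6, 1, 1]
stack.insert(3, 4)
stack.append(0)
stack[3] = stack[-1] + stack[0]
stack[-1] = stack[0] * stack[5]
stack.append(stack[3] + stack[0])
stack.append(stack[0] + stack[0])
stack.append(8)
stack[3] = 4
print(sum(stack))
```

55

insert 4 at 3 → [7, 6, 1, 4, 1]
append 0 → [7, 6, 1, 4, 1, 0]
stack[3] = stack[-1]+stack[0] = 0+7 = 7 → [7, 6, 1, 7, 1, 0]
stack[-1] = stack[0]*stack[5] = 7*0 = 0 → [7, 6, 1, 7, 1, 0]
append stack[3]+stack[0] = 7+7 = 14 → [7, 6, 1, 7, 1, 0, 14]
append stack[0]+stack[0] = 7+7 = 14 → [7, 6, 1, 7, 1, 0, 14, 14]
append 8 → [7, 6, 1, 7, 1, 0, 14, 14, 8]
stack[3] = 4 → [7, 6, 1, 4, 1, 0, 14, 14, 8]
sum = 55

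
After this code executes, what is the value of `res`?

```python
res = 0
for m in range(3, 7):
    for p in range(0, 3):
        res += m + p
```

66

m=3,p=0: res = 0+3 = 3
m=3,p=1: res = 3+4 = 7
m=3,p=2: res = 7+5 = 12
m=4,p=0: res = 12+4 = 16
m=4,p=1: res = 16+5 = 21
m=4,p=2: res = 21+6 = 27
m=5,p=0: res = 27+5 = 32
m=5,p=1: res = 32+6 = 38
m=5,p=2: res = 38+7 = 45
m=6,p=0: res = 45+6 = 51
m=6,p=1: res = 51+7 = 58
m=6,p=2: res = 58+8 = 66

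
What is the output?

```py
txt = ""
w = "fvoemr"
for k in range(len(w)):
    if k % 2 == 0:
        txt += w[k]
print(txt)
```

k=0: add 'f' → 'f'
k=1: skip
k=2: add 'o' → 'fo'
k=3: skip
k=4: add 'm' → 'fom'
k=5: skip

fom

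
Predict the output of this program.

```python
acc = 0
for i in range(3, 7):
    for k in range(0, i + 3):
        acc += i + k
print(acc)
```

240

i=3,k=0: acc = 0+3 = 3
i=3,k=1: acc = 3+4 = 7
i=3,k=2: acc = 7+5 = 12
i=3,k=3: acc = 12+6 = 18
i=3,k=4: acc = 18+7 = 25
i=3,k=5: acc = 25+8 = 33
i=4,k=0: acc = 33+4 = 37
i=4,k=1: acc = 37+5 = 42
i=4,k=2: acc = 42+6 = 48
i=4,k=3: acc = 48+7 = 55
i=4,k=4: acc = 55+8 = 63
i=4,k=5: acc = 63+9 = 72
i=4,k=6: acc = 72+10 = 82
i=5,k=0: acc = 82+5 = 87
i=5,k=1: acc = 87+6 = 93
i=5,k=2: acc = 93+7 = 100
i=5,k=3: acc = 100+8 = 108
i=5,k=4: acc = 108+9 = 117
i=5,k=5: acc = 117+10 = 127
i=5,k=6: acc = 127+11 = 138
i=5,k=7: acc = 138+12 = 150
i=6,k=0: acc = 150+6 = 156
i=6,k=1: acc = 156+7 = 163
i=6,k=2: acc = 163+8 = 171
i=6,k=3: acc = 171+9 = 180
i=6,k=4: acc = 180+10 = 190
i=6,k=5: acc = 190+11 = 201
i=6,k=6: acc = 201+12 = 213
i=6,k=7: acc = 213+13 = 226
i=6,k=8: acc = 226+14 = 240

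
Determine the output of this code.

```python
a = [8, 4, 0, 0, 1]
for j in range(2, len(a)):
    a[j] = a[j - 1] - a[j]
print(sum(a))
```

23

j=2: a[2] = 4-0 = 4 → [8, 4, 4, 0, 1]
j=3: a[3] = 4-0 = 4 → [8, 4, 4, 4, 1]
j=4: a[4] = 4-1 = 3 → [8, 4, 4, 4, 3]
sum = 23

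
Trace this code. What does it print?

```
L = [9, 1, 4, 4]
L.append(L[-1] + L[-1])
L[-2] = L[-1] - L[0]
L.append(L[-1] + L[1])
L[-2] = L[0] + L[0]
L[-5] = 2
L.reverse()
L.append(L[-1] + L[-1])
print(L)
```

[9, 18, -1, 4, 2, 9, 18]

append L[-1]+L[-1] = 4+4 = 8 → [9, 1, 4, 4, 8]
L[-2] = L[-1]-L[0] = 8-9 = -1 → [9, 1, 4, -1, 8]
append L[-1]+L[1] = 8+1 = 9 → [9, 1, 4, -1, 8, 9]
L[-2] = L[0]+L[0] = 9+9 = 18 → [9, 1, 4, -1, 18, 9]
L[-5] = 2 → [9, 2, 4, -1, 18, 9]
reverse → [9, 18, -1, 4, 2, 9]
append L[-1]+L[-1] = 9+9 = 18 → [9, 18, -1, 4, 2, 9, 18]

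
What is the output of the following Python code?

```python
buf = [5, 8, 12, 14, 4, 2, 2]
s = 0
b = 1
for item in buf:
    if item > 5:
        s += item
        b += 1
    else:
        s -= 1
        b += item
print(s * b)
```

510

item=5: not >5, s = 0-1 = -1; b=6
item=8: >5, s = (-1)+8 = 7; b=7
item=12: >5, s = 7+12 = 19; b=8
item=14: >5, s = 19+14 = 33; b=9
item=4: not >5, s = 33-1 = 32; b=13
item=2: not >5, s = 32-1 = 31; b=15
item=2: not >5, s = 31-1 = 30; b=17
s*b = 30*17 = 510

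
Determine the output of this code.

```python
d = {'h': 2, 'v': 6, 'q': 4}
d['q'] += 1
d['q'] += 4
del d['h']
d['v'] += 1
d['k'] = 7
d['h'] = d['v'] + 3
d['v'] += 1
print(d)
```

{'v': 8, 'q': 9, 'k': 7, 'h': 10}

d['q'] = 4+1 = 5 → {'h': 2, 'v': 6, 'q': 5}
d['q'] = 5+4 = 9 → {'h': 2, 'v': 6, 'q': 9}
del 'h' → {'v': 6, 'q': 9}
d['v'] = 6+1 = 7 → {'v': 7, 'q': 9}
d['k'] = 7 → {'v': 7, 'q': 9, 'k': 7}
d['h'] = d['v']+3 = 10 → {'v': 7, 'q': 9, 'k': 7, 'h': 10}
d['v'] = 7+1 = 8 → {'v': 8, 'q': 9, 'k': 7, 'h': 10}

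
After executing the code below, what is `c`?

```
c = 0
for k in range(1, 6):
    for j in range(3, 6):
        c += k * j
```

k=1,j=3: c = 0+3 = 3
k=1,j=4: c = 3+4 = 7
k=1,j=5: c = 7+5 = 12
k=2,j=3: c = 12+6 = 18
k=2,j=4: c = 18+8 = 26
k=2,j=5: c = 26+10 = 36
k=3,j=3: c = 36+9 = 45
k=3,j=4: c = 45+12 = 57
k=3,j=5: c = 57+15 = 72
k=4,j=3: c = 72+12 = 84
k=4,j=4: c = 84+16 = 100
k=4,j=5: c = 100+20 = 120
k=5,j=3: c = 120+15 = 135
k=5,j=4: c = 135+20 = 155
k=5,j=5: c = 155+25 = 180

180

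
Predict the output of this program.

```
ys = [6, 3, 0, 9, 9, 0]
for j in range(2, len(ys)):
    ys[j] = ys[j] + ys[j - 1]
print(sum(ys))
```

66

j=2: ys[2] = 0+3 = 3 → [6, 3, 3, 9, 9, 0]
j=3: ys[3] = 9+3 = 12 → [6, 3, 3, 12, 9, 0]
j=4: ys[4] = 9+12 = 21 → [6, 3, 3, 12, 21, 0]
j=5: ys[5] = 0+21 = 21 → [6, 3, 3, 12, 21, 21]
sum = 66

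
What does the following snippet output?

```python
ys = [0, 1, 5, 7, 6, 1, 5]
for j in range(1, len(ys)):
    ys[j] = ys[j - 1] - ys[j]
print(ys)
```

[0, -1, -6, -13, -19, -20, -25]

j=1: ys[1] = 0-1 = -1 → [0, -1, 5, 7, 6, 1, 5]
j=2: ys[2] = (-1)-5 = -6 → [0, -1, -6, 7, 6, 1, 5]
j=3: ys[3] = (-6)-7 = -13 → [0, -1, -6, -13, 6, 1, 5]
j=4: ys[4] = (-13)-6 = -19 → [0, -1, -6, -13, -19, 1, 5]
j=5: ys[5] = (-19)-1 = -20 → [0, -1, -6, -13, -19, -20, 5]
j=6: ys[6] = (-20)-5 = -25 → [0, -1, -6, -13, -19, -20, -25]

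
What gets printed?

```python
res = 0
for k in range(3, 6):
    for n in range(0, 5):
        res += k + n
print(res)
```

k=3,n=0: res = 0+3 = 3
k=3,n=1: res = 3+4 = 7
k=3,n=2: res = 7+5 = 12
k=3,n=3: res = 12+6 = 18
k=3,n=4: res = 18+7 = 25
k=4,n=0: res = 25+4 = 29
k=4,n=1: res = 29+5 = 34
k=4,n=2: res = 34+6 = 40
k=4,n=3: res = 40+7 = 47
k=4,n=4: res = 47+8 = 55
k=5,n=0: res = 55+5 = 60
k=5,n=1: res = 60+6 = 66
k=5,n=2: res = 66+7 = 73
k=5,n=3: res = 73+8 = 81
k=5,n=4: res = 81+9 = 90

90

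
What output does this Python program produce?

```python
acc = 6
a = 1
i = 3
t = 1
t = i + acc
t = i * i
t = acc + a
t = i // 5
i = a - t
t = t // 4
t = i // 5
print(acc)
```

t = 3+6 = 9
t = 3*3 = 9
t = 6+1 = 7
t = 3//5 = 0
i = 1-0 = 1
t = 0//4 = 0
t = 1//5 = 0

6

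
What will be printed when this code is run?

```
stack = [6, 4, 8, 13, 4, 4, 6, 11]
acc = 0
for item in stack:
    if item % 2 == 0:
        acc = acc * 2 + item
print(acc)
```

350

item=6: even, acc = 0*2+6 = 6
item=4: even, acc = 6*2+4 = 16
item=8: even, acc = 16*2+8 = 40
item=13: not even
item=4: even, acc = 40*2+4 = 84
item=4: even, acc = 84*2+4 = 172
item=6: even, acc = 172*2+6 = 350
item=11: not even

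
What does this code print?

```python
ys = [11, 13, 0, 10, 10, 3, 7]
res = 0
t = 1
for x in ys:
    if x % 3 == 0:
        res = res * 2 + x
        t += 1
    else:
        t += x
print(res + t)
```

57

x=11: not %3==0; t=12
x=13: not %3==0; t=25
x=0: %3==0, res = 0*2+0 = 0; t=26
x=10: not %3==0; t=36
x=10: not %3==0; t=46
x=3: %3==0, res = 0*2+3 = 3; t=47
x=7: not %3==0; t=54
res+t = 3+54 = 57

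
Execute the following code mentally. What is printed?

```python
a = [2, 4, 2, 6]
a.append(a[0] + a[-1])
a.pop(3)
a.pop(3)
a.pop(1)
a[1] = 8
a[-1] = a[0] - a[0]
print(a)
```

[2, 0]

append a[0]+a[-1] = 2+6 = 8 → [2, 4, 2, 6, 8]
pop(3) removes 6 → [2, 4, 2, 8]
pop(3) removes 8 → [2, 4, 2]
pop(1) removes 4 → [2, 2]
a[1] = 8 → [2, 8]
a[-1] = a[0]-a[0] = 2-2 = 0 → [2, 0]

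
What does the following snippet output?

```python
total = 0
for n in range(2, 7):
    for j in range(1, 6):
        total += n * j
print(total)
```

300

n=2,j=1: total = 0+2 = 2
n=2,j=2: total = 2+4 = 6
n=2,j=3: total = 6+6 = 12
n=2,j=4: total = 12+8 = 20
n=2,j=5: total = 20+10 = 30
n=3,j=1: total = 30+3 = 33
n=3,j=2: total = 33+6 = 39
n=3,j=3: total = 39+9 = 48
n=3,j=4: total = 48+12 = 60
n=3,j=5: total = 60+15 = 75
n=4,j=1: total = 75+4 = 79
n=4,j=2: total = 79+8 = 87
n=4,j=3: total = 87+12 = 99
n=4,j=4: total = 99+16 = 115
n=4,j=5: total = 115+20 = 135
n=5,j=1: total = 135+5 = 140
n=5,j=2: total = 140+10 = 150
n=5,j=3: total = 150+15 = 165
n=5,j=4: total = 165+20 = 185
n=5,j=5: total = 185+25 = 210
n=6,j=1: total = 210+6 = 216
n=6,j=2: total = 216+12 = 228
n=6,j=3: total = 228+18 = 246
n=6,j=4: total = 246+24 = 270
n=6,j=5: total = 270+30 = 300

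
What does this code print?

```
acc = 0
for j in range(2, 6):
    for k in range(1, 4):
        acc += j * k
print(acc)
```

j=2,k=1: acc = 0+2 = 2
j=2,k=2: acc = 2+4 = 6
j=2,k=3: acc = 6+6 = 12
j=3,k=1: acc = 12+3 = 15
j=3,k=2: acc = 15+6 = 21
j=3,k=3: acc = 21+9 = 30
j=4,k=1: acc = 30+4 = 34
j=4,k=2: acc = 34+8 = 42
j=4,k=3: acc = 42+12 = 54
j=5,k=1: acc = 54+5 = 59
j=5,k=2: acc = 59+10 = 69
j=5,k=3: acc = 69+15 = 84

84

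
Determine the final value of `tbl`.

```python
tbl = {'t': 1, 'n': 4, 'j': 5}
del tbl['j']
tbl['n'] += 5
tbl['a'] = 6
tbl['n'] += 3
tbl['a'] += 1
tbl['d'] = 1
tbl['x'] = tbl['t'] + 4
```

del 'j' → {'t': 1, 'n': 4}
tbl['n'] = 4+5 = 9 → {'t': 1, 'n': 9}
tbl['a'] = 6 → {'t': 1, 'n': 9, 'a': 6}
tbl['n'] = 9+3 = 12 → {'t': 1, 'n': 12, 'a': 6}
tbl['a'] = 6+1 = 7 → {'t': 1, 'n': 12, 'a': 7}
tbl['d'] = 1 → {'t': 1, 'n': 12, 'a': 7, 'd': 1}
tbl['x'] = tbl['t']+4 = 5 → {'t': 1, 'n': 12, 'a': 7, 'd': 1, 'x': 5}

{'t': 1, 'n': 12, 'a': 7, 'd': 1, 'x': 5}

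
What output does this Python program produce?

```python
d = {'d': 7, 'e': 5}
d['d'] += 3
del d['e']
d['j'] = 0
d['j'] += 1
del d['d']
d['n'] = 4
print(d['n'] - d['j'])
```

d['d'] = 7+3 = 10 → {'d': 10, 'e': 5}
del 'e' → {'d': 10}
d['j'] = 0 → {'d': 10, 'j': 0}
d['j'] = 0+1 = 1 → {'d': 10, 'j': 1}
del 'd' → {'j': 1}
d['n'] = 4 → {'j': 1, 'n': 4}
d['n']-d['j'] = 4-1 = 3

3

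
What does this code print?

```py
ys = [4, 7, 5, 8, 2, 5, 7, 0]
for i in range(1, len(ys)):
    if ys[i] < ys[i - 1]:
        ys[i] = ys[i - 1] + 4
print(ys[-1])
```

i=1: 7>=4, unchanged → [4, 7, 5, 8, 2, 5, 7, 0]
i=2: 5<7, ys[2] = 7+4 = 11 → [4, 7, 11, 8, 2, 5, 7, 0]
i=3: 8<11, ys[3] = 11+4 = 15 → [4, 7, 11, 15, 2, 5, 7, 0]
i=4: 2<15, ys[4] = 15+4 = 19 → [4, 7, 11, 15, 19, 5, 7, 0]
i=5: 5<19, ys[5] = 19+4 = 23 → [4, 7, 11, 15, 19, 23, 7, 0]
i=6: 7<23, ys[6] = 23+4 = 27 → [4, 7, 11, 15, 19, 23, 27, 0]
i=7: 0<27, ys[7] = 27+4 = 31 → [4, 7, 11, 15, 19, 23, 27, 31]

31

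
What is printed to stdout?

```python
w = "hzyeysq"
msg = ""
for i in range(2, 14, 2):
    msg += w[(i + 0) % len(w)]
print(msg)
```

yyqzes

i=2: add w[2]='y' → 'y'
i=4: add w[4]='y' → 'yy'
i=6: add w[6]='q' → 'yyq'
i=8: add w[1]='z' → 'yyqz'
i=10: add w[3]='e' → 'yyqze'
i=12: add w[5]='s' → 'yyqzes'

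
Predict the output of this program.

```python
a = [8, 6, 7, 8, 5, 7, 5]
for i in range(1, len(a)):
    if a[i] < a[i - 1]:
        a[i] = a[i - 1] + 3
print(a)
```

i=1: 6<8, a[1] = 8+3 = 11 → [8, 11, 7, 8, 5, 7, 5]
i=2: 7<11, a[2] = 11+3 = 14 → [8, 11, 14, 8, 5, 7, 5]
i=3: 8<14, a[3] = 14+3 = 17 → [8, 11, 14, 17, 5, 7, 5]
i=4: 5<17, a[4] = 17+3 = 20 → [8, 11, 14, 17, 20, 7, 5]
i=5: 7<20, a[5] = 20+3 = 23 → [8, 11, 14, 17, 20, 23, 5]
i=6: 5<23, a[6] = 23+3 = 26 → [8, 11, 14, 17, 20, 23, 26]

[8, 11, 14, 17, 20, 23, 26]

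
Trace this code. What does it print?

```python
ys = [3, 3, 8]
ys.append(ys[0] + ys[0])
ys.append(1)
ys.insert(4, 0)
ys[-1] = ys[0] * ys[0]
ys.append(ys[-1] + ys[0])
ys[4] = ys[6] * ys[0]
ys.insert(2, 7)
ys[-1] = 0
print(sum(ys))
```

72

append ys[0]+ys[0] = 3+3 = 6 → [3, 3, 8, 6]
append 1 → [3, 3, 8, 6, 1]
insert 0 at 4 → [3, 3, 8, 6, 0, 1]
ys[-1] = ys[0]*ys[0] = 3*3 = 9 → [3, 3, 8, 6, 0, 9]
append ys[-1]+ys[0] = 9+3 = 12 → [3, 3, 8, 6, 0, 9, 12]
ys[4] = ys[6]*ys[0] = 12*3 = 36 → [3, 3, 8, 6, 36, 9, 12]
insert 7 at 2 → [3, 3, 7, 8, 6, 36, 9, 12]
ys[-1] = 0 → [3, 3, 7, 8, 6, 36, 9, 0]
sum = 72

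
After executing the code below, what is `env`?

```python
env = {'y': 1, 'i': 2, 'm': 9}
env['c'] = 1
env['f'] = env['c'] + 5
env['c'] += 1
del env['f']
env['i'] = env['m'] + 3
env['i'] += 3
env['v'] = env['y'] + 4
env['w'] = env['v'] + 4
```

env['c'] = 1 → {'y': 1, 'i': 2, 'm': 9, 'c': 1}
env['f'] = env['c']+5 = 6 → {'y': 1, 'i': 2, 'm': 9, 'c': 1, 'f': 6}
env['c'] = 1+1 = 2 → {'y': 1, 'i': 2, 'm': 9, 'c': 2, 'f': 6}
del 'f' → {'y': 1, 'i': 2, 'm': 9, 'c': 2}
env['i'] = env['m']+3 = 12 → {'y': 1, 'i': 12, 'm': 9, 'c': 2}
env['i'] = 12+3 = 15 → {'y': 1, 'i': 15, 'm': 9, 'c': 2}
env['v'] = env['y']+4 = 5 → {'y': 1, 'i': 15, 'm': 9, 'c': 2, 'v': 5}
env['w'] = env['v']+4 = 9 → {'y': 1, 'i': 15, 'm': 9, 'c': 2, 'v': 5, 'w': 9}

{'y': 1, 'i': 15, 'm': 9, 'c': 2, 'v': 5, 'w': 9}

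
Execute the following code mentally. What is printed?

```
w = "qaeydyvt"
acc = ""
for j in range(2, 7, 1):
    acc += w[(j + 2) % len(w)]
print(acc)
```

dyvtq

j=2: add w[4]='d' → 'd'
j=3: add w[5]='y' → 'dy'
j=4: add w[6]='v' → 'dyv'
j=5: add w[7]='t' → 'dyvt'
j=6: add w[0]='q' → 'dyvtq'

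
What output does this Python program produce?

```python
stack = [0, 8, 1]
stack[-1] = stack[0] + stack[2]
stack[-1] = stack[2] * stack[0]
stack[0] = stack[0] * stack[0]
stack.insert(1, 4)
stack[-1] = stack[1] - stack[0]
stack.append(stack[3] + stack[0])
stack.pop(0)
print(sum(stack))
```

20

stack[-1] = stack[0]+stack[2] = 0+1 = 1 → [0, 8, 1]
stack[-1] = stack[2]*stack[0] = 1*0 = 0 → [0, 8, 0]
stack[0] = stack[0]*stack[0] = 0*0 = 0 → [0, 8, 0]
insert 4 at 1 → [0, 4, 8, 0]
stack[-1] = stack[1]-stack[0] = 4-0 = 4 → [0, 4, 8, 4]
append stack[3]+stack[0] = 4+0 = 4 → [0, 4, 8, 4, 4]
pop(0) removes 0 → [4, 8, 4, 4]
sum = 20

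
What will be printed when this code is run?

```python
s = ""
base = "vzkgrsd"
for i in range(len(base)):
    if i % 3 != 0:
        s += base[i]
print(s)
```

zkrs

i=0: skip
i=1: add 'z' → 'z'
i=2: add 'k' → 'zk'
i=3: skip
i=4: add 'r' → 'zkr'
i=5: add 's' → 'zkrs'
i=6: skip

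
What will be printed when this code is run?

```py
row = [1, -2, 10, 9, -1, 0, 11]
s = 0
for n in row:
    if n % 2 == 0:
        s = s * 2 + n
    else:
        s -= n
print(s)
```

n=1: not even, s = 0-1 = -1
n=-2: even, s = (-1)*2+(-2) = -4
n=10: even, s = (-4)*2+10 = 2
n=9: not even, s = 2-9 = -7
n=-1: not even, s = (-7)-(-1) = -6
n=0: even, s = (-6)*2+0 = -12
n=11: not even, s = (-12)-11 = -23

-23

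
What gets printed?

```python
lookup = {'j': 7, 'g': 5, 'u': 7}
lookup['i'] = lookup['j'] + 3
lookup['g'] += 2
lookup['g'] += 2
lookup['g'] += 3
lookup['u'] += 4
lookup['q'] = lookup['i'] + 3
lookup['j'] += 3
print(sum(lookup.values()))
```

56

lookup['i'] = lookup['j']+3 = 10 → {'j': 7, 'g': 5, 'u': 7, 'i': 10}
lookup['g'] = 5+2 = 7 → {'j': 7, 'g': 7, 'u': 7, 'i': 10}
lookup['g'] = 7+2 = 9 → {'j': 7, 'g': 9, 'u': 7, 'i': 10}
lookup['g'] = 9+3 = 12 → {'j': 7, 'g': 12, 'u': 7, 'i': 10}
lookup['u'] = 7+4 = 11 → {'j': 7, 'g': 12, 'u': 11, 'i': 10}
lookup['q'] = lookup['i']+3 = 13 → {'j': 7, 'g': 12, 'u': 11, 'i': 10, 'q': 13}
lookup['j'] = 7+3 = 10 → {'j': 10, 'g': 12, 'u': 11, 'i': 10, 'q': 13}
sum of values = 56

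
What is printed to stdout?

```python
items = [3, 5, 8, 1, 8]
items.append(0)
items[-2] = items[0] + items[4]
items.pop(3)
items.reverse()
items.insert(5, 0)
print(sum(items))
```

append 0 → [3, 5, 8, 1, 8, 0]
items[-2] = items[0]+items[4] = 3+8 = 11 → [3, 5, 8, 1, 11, 0]
pop(3) removes 1 → [3, 5, 8, 11, 0]
reverse → [0, 11, 8, 5, 3]
insert 0 at 5 → [0, 11, 8, 5, 3, 0]
sum = 27

27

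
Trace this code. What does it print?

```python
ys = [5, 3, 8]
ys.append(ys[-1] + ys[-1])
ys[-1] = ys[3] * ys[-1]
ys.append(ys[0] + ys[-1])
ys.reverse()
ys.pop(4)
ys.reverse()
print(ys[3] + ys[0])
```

264

append ys[-1]+ys[-1] = 8+8 = 16 → [5, 3, 8, 16]
ys[-1] = ys[3]*ys[-1] = 16*16 = 256 → [5, 3, 8, 256]
append ys[0]+ys[-1] = 5+256 = 261 → [5, 3, 8, 256, 261]
reverse → [261, 256, 8, 3, 5]
pop(4) removes 5 → [261, 256, 8, 3]
reverse → [3, 8, 256, 261]
ys[3]+ys[0] = 261+3 = 264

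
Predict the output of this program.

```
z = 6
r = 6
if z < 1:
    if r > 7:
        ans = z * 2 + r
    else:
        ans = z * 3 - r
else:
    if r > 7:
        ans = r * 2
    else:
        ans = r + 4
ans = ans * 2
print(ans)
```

20

z=6, r=6
z < 1 is False; r > 7 is False
→ ans = r + 4 = 10
ans = 10*2 = 20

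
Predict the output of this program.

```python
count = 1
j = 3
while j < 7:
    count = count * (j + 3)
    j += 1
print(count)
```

j=3: count = 1*6 = 6
j=4: count = 6*7 = 42
j=5: count = 42*8 = 336
j=6: count = 336*9 = 3024

3024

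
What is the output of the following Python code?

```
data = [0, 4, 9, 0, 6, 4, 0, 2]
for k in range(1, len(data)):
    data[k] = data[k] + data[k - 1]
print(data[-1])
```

k=1: data[1] = 4+0 = 4 → [0, 4, 9, 0, 6, 4, 0, 2]
k=2: data[2] = 9+4 = 13 → [0, 4, 13, 0, 6, 4, 0, 2]
k=3: data[3] = 0+13 = 13 → [0, 4, 13, 13, 6, 4, 0, 2]
k=4: data[4] = 6+13 = 19 → [0, 4, 13, 13, 19, 4, 0, 2]
k=5: data[5] = 4+19 = 23 → [0, 4, 13, 13, 19, 23, 0, 2]
k=6: data[6] = 0+23 = 23 → [0, 4, 13, 13, 19, 23, 23, 2]
k=7: data[7] = 2+23 = 25 → [0, 4, 13, 13, 19, 23, 23, 25]

25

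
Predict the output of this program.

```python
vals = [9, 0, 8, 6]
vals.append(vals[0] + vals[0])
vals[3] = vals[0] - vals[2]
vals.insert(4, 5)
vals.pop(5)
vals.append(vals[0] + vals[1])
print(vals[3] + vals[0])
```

append vals[0]+vals[0] = 9+9 = 18 → [9, 0, 8, 6, 18]
vals[3] = vals[0]-vals[2] = 9-8 = 1 → [9, 0, 8, 1, 18]
insert 5 at 4 → [9, 0, 8, 1, 5, 18]
pop(5) removes 18 → [9, 0, 8, 1, 5]
append vals[0]+vals[1] = 9+0 = 9 → [9, 0, 8, 1, 5, 9]
vals[3]+vals[0] = 1+9 = 10

10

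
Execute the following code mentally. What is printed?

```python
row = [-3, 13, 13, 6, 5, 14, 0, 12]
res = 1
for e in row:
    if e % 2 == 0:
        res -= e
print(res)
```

e=-3: not even
e=13: not even
e=13: not even
e=6: even, res = 1-6 = -5
e=5: not even
e=14: even, res = (-5)-14 = -19
e=0: even, res = (-19)-0 = -19
e=12: even, res = (-19)-12 = -31

-31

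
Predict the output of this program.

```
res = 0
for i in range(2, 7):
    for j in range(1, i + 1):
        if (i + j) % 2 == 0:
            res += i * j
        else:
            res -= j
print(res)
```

135

i=2,j=1: odd sum, res = 0-1 = -1
i=2,j=2: even sum, res = (-1)+4 = 3
i=3,j=1: even sum, res = 3+3 = 6
i=3,j=2: odd sum, res = 6-2 = 4
i=3,j=3: even sum, res = 4+9 = 13
i=4,j=1: odd sum, res = 13-1 = 12
i=4,j=2: even sum, res = 12+8 = 20
i=4,j=3: odd sum, res = 20-3 = 17
i=4,j=4: even sum, res = 17+16 = 33
i=5,j=1: even sum, res = 33+5 = 38
i=5,j=2: odd sum, res = 38-2 = 36
i=5,j=3: even sum, res = 36+15 = 51
i=5,j=4: odd sum, res = 51-4 = 47
i=5,j=5: even sum, res = 47+25 = 72
i=6,j=1: odd sum, res = 72-1 = 71
i=6,j=2: even sum, res = 71+12 = 83
i=6,j=3: odd sum, res = 83-3 = 80
i=6,j=4: even sum, res = 80+24 = 104
i=6,j=5: odd sum, res = 104-5 = 99
i=6,j=6: even sum, res = 99+36 = 135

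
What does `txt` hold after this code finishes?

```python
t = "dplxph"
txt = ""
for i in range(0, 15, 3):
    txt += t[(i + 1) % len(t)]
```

i=0: add t[1]='p' → 'p'
i=3: add t[4]='p' → 'pp'
i=6: add t[1]='p' → 'ppp'
i=9: add t[4]='p' → 'pppp'
i=12: add t[1]='p' → 'ppppp'

'ppppp'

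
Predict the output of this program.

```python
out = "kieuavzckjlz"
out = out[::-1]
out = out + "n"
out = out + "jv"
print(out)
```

reverse → 'zljkczvaueik'
+ 'n' → 'zljkczvaueikn'
+ 'jv' → 'zljkczvaueiknjv'

zljkczvaueiknjv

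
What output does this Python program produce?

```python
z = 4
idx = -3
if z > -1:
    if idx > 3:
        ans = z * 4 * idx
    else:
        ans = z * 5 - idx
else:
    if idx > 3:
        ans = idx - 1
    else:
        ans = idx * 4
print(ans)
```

23

z=4, idx=-3
z > -1 is True; idx > 3 is False
→ ans = z * 5 - idx = 23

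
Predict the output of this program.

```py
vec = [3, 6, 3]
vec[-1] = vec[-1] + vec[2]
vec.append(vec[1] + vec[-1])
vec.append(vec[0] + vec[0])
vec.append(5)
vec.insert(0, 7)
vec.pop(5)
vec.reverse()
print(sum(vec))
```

39

vec[-1] = vec[-1]+vec[2] = 3+3 = 6 → [3, 6, 6]
append vec[1]+vec[-1] = 6+6 = 12 → [3, 6, 6, 12]
append vec[0]+vec[0] = 3+3 = 6 → [3, 6, 6, 12, 6]
append 5 → [3, 6, 6, 12, 6, 5]
insert 7 at 0 → [7, 3, 6, 6, 12, 6, 5]
pop(5) removes 6 → [7, 3, 6, 6, 12, 5]
reverse → [5, 12, 6, 6, 3, 7]
sum = 39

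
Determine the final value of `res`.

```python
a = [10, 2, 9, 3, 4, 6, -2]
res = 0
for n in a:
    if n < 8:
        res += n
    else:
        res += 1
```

15

n=10: not <8, res = 0+1 = 1
n=2: <8, res = 1+2 = 3
n=9: not <8, res = 3+1 = 4
n=3: <8, res = 4+3 = 7
n=4: <8, res = 7+4 = 11
n=6: <8, res = 11+6 = 17
n=-2: <8, res = 17+(-2) = 15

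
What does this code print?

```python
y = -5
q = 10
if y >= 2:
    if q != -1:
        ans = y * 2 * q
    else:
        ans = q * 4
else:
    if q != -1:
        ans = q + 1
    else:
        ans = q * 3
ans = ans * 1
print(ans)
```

y=-5, q=10
y >= 2 is False; q != -1 is True
→ ans = q + 1 = 11
ans = 11*1 = 11

11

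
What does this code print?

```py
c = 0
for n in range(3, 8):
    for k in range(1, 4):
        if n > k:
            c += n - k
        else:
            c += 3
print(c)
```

n=3,k=1: 3>1, c = 0+2 = 2
n=3,k=2: 3>2, c = 2+1 = 3
n=3,k=3: not 3>3, c = 3+3 = 6
n=4,k=1: 4>1, c = 6+3 = 9
n=4,k=2: 4>2, c = 9+2 = 11
n=4,k=3: 4>3, c = 11+1 = 12
n=5,k=1: 5>1, c = 12+4 = 16
n=5,k=2: 5>2, c = 16+3 = 19
n=5,k=3: 5>3, c = 19+2 = 21
n=6,k=1: 6>1, c = 21+5 = 26
n=6,k=2: 6>2, c = 26+4 = 30
n=6,k=3: 6>3, c = 30+3 = 33
n=7,k=1: 7>1, c = 33+6 = 39
n=7,k=2: 7>2, c = 39+5 = 44
n=7,k=3: 7>3, c = 44+4 = 48

48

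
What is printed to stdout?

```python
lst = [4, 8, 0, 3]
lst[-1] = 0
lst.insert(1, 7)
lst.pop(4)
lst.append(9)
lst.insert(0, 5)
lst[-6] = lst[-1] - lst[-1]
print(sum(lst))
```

lst[-1] = 0 → [4, 8, 0, 0]
insert 7 at 1 → [4, 7, 8, 0, 0]
pop(4) removes 0 → [4, 7, 8, 0]
append 9 → [4, 7, 8, 0, 9]
insert 5 at 0 → [5, 4, 7, 8, 0, 9]
lst[-6] = lst[-1]-lst[-1] = 9-9 = 0 → [0, 4, 7, 8, 0, 9]
sum = 28

28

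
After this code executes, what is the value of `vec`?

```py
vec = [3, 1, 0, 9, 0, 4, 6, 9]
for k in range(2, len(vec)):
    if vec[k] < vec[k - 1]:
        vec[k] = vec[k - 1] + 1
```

[3, 1, 2, 9, 10, 11, 12, 13]

k=2: 0<1, vec[2] = 1+1 = 2 → [3, 1, 2, 9, 0, 4, 6, 9]
k=3: 9>=2, unchanged → [3, 1, 2, 9, 0, 4, 6, 9]
k=4: 0<9, vec[4] = 9+1 = 10 → [3, 1, 2, 9, 10, 4, 6, 9]
k=5: 4<10, vec[5] = 10+1 = 11 → [3, 1, 2, 9, 10, 11, 6, 9]
k=6: 6<11, vec[6] = 11+1 = 12 → [3, 1, 2, 9, 10, 11, 12, 9]
k=7: 9<12, vec[7] = 12+1 = 13 → [3, 1, 2, 9, 10, 11, 12, 13]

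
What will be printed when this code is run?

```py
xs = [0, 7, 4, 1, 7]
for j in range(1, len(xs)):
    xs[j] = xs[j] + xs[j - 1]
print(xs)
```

j=1: xs[1] = 7+0 = 7 → [0, 7, 4, 1, 7]
j=2: xs[2] = 4+7 = 11 → [0, 7, 11, 1, 7]
j=3: xs[3] = 1+11 = 12 → [0, 7, 11, 12, 7]
j=4: xs[4] = 7+12 = 19 → [0, 7, 11, 12, 19]

[0, 7, 11, 12, 19]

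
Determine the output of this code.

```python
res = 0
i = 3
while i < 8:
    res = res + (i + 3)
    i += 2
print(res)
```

i=3: res = 0+6 = 6
i=5: res = 6+8 = 14
i=7: res = 14+10 = 24

24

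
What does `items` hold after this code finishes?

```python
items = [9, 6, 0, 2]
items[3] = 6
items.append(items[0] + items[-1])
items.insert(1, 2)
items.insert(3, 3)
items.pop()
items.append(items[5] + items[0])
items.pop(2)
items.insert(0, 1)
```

items[3] = 6 → [9, 6, 0, 6]
append items[0]+items[-1] = 9+6 = 15 → [9, 6, 0, 6, 15]
insert 2 at 1 → [9, 2, 6, 0, 6, 15]
insert 3 at 3 → [9, 2, 6, 3, 0, 6, 15]
pop() removes 15 → [9, 2, 6, 3, 0, 6]
append items[5]+items[0] = 6+9 = 15 → [9, 2, 6, 3, 0, 6, 15]
pop(2) removes 6 → [9, 2, 3, 0, 6, 15]
insert 1 at 0 → [1, 9, 2, 3, 0, 6, 15]

[1, 9, 2, 3, 0, 6, 15]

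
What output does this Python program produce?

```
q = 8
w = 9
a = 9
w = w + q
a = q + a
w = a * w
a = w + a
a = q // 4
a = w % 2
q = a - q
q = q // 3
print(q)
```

w = 9+8 = 17
a = 8+9 = 17
w = 17*17 = 289
a = 289+17 = 306
a = 8//4 = 2
a = 289%2 = 1
q = 1-8 = -7
q = (-7)//3 = -3

-3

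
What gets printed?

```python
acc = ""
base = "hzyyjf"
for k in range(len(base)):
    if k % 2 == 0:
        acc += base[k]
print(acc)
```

hyj

k=0: add 'h' → 'h'
k=1: skip
k=2: add 'y' → 'hy'
k=3: skip
k=4: add 'j' → 'hyj'
k=5: skip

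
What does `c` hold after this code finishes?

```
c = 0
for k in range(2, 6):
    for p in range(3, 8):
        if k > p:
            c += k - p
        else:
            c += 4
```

72

k=2,p=3: not 2>3, c = 0+4 = 4
k=2,p=4: not 2>4, c = 4+4 = 8
k=2,p=5: not 2>5, c = 8+4 = 12
k=2,p=6: not 2>6, c = 12+4 = 16
k=2,p=7: not 2>7, c = 16+4 = 20
k=3,p=3: not 3>3, c = 20+4 = 24
k=3,p=4: not 3>4, c = 24+4 = 28
k=3,p=5: not 3>5, c = 28+4 = 32
k=3,p=6: not 3>6, c = 32+4 = 36
k=3,p=7: not 3>7, c = 36+4 = 40
k=4,p=3: 4>3, c = 40+1 = 41
k=4,p=4: not 4>4, c = 41+4 = 45
k=4,p=5: not 4>5, c = 45+4 = 49
k=4,p=6: not 4>6, c = 49+4 = 53
k=4,p=7: not 4>7, c = 53+4 = 57
k=5,p=3: 5>3, c = 57+2 = 59
k=5,p=4: 5>4, c = 59+1 = 60
k=5,p=5: not 5>5, c = 60+4 = 64
k=5,p=6: not 5>6, c = 64+4 = 68
k=5,p=7: not 5>7, c = 68+4 = 72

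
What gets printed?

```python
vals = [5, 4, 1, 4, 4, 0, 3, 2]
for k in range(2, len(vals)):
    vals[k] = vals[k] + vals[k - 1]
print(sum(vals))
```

k=2: vals[2] = 1+4 = 5 → [5, 4, 5, 4, 4, 0, 3, 2]
k=3: vals[3] = 4+5 = 9 → [5, 4, 5, 9, 4, 0, 3, 2]
k=4: vals[4] = 4+9 = 13 → [5, 4, 5, 9, 13, 0, 3, 2]
k=5: vals[5] = 0+13 = 13 → [5, 4, 5, 9, 13, 13, 3, 2]
k=6: vals[6] = 3+13 = 16 → [5, 4, 5, 9, 13, 13, 16, 2]
k=7: vals[7] = 2+16 = 18 → [5, 4, 5, 9, 13, 13, 16, 18]
sum = 83

83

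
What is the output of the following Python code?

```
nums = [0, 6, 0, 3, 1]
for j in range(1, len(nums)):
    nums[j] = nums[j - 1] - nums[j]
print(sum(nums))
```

-31

j=1: nums[1] = 0-6 = -6 → [0, -6, 0, 3, 1]
j=2: nums[2] = (-6)-0 = -6 → [0, -6, -6, 3, 1]
j=3: nums[3] = (-6)-3 = -9 → [0, -6, -6, -9, 1]
j=4: nums[4] = (-9)-1 = -10 → [0, -6, -6, -9, -10]
sum = -31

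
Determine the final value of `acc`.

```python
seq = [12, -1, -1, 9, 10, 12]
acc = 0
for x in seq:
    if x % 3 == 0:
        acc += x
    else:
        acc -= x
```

25

x=12: %3==0, acc = 0+12 = 12
x=-1: not %3==0, acc = 12-(-1) = 13
x=-1: not %3==0, acc = 13-(-1) = 14
x=9: %3==0, acc = 14+9 = 23
x=10: not %3==0, acc = 23-10 = 13
x=12: %3==0, acc = 13+12 = 25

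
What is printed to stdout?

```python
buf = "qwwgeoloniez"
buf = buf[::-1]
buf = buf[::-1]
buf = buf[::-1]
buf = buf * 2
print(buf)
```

reverse → 'zeinoloegwwq'
reverse → 'qwwgeoloniez'
reverse → 'zeinoloegwwq'
repeat ×2 → 'zeinoloegwwqzeinoloegwwq'

zeinoloegwwqzeinoloegwwq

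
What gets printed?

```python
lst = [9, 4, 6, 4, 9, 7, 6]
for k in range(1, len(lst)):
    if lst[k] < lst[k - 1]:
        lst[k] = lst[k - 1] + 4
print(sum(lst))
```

147

k=1: 4<9, lst[1] = 9+4 = 13 → [9, 13, 6, 4, 9, 7, 6]
k=2: 6<13, lst[2] = 13+4 = 17 → [9, 13, 17, 4, 9, 7, 6]
k=3: 4<17, lst[3] = 17+4 = 21 → [9, 13, 17, 21, 9, 7, 6]
k=4: 9<21, lst[4] = 21+4 = 25 → [9, 13, 17, 21, 25, 7, 6]
k=5: 7<25, lst[5] = 25+4 = 29 → [9, 13, 17, 21, 25, 29, 6]
k=6: 6<29, lst[6] = 29+4 = 33 → [9, 13, 17, 21, 25, 29, 33]
sum = 147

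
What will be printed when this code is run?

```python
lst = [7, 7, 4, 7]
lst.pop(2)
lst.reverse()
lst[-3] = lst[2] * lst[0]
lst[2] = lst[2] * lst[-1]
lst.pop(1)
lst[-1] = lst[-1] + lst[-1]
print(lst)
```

[49, 98]

pop(2) removes 4 → [7, 7, 7]
reverse → [7, 7, 7]
lst[-3] = lst[2]*lst[0] = 7*7 = 49 → [49, 7, 7]
lst[2] = lst[2]*lst[-1] = 7*7 = 49 → [49, 7, 49]
pop(1) removes 7 → [49, 49]
lst[-1] = lst[-1]+lst[-1] = 49+49 = 98 → [49, 98]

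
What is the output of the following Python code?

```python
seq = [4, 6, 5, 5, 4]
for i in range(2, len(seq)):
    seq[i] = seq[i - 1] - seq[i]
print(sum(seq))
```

-1

i=2: seq[2] = 6-5 = 1 → [4, 6, 1, 5, 4]
i=3: seq[3] = 1-5 = -4 → [4, 6, 1, -4, 4]
i=4: seq[4] = (-4)-4 = -8 → [4, 6, 1, -4, -8]
sum = -1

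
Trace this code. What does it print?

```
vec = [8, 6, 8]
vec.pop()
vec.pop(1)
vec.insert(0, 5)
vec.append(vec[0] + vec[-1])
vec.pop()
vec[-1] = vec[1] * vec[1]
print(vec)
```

[5, 64]

pop() removes 8 → [8, 6]
pop(1) removes 6 → [8]
insert 5 at 0 → [5, 8]
append vec[0]+vec[-1] = 5+8 = 13 → [5, 8, 13]
pop() removes 13 → [5, 8]
vec[-1] = vec[1]*vec[1] = 8*8 = 64 → [5, 64]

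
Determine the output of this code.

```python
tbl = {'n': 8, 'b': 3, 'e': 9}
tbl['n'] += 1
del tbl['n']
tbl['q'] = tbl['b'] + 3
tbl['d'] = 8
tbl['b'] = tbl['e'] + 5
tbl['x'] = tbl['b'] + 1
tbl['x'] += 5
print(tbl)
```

{'b': 14, 'e': 9, 'q': 6, 'd': 8, 'x': 20}

tbl['n'] = 8+1 = 9 → {'n': 9, 'b': 3, 'e': 9}
del 'n' → {'b': 3, 'e': 9}
tbl['q'] = tbl['b']+3 = 6 → {'b': 3, 'e': 9, 'q': 6}
tbl['d'] = 8 → {'b': 3, 'e': 9, 'q': 6, 'd': 8}
tbl['b'] = tbl['e']+5 = 14 → {'b': 14, 'e': 9, 'q': 6, 'd': 8}
tbl['x'] = tbl['b']+1 = 15 → {'b': 14, 'e': 9, 'q': 6, 'd': 8, 'x': 15}
tbl['x'] = 15+5 = 20 → {'b': 14, 'e': 9, 'q': 6, 'd': 8, 'x': 20}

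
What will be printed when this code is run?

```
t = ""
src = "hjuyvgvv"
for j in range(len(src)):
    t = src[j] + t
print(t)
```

j=0: prepend 'h' → 'h'
j=1: prepend 'j' → 'jh'
j=2: prepend 'u' → 'ujh'
j=3: prepend 'y' → 'yujh'
j=4: prepend 'v' → 'vyujh'
j=5: prepend 'g' → 'gvyujh'
j=6: prepend 'v' → 'vgvyujh'
j=7: prepend 'v' → 'vvgvyujh'

vvgvyujh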